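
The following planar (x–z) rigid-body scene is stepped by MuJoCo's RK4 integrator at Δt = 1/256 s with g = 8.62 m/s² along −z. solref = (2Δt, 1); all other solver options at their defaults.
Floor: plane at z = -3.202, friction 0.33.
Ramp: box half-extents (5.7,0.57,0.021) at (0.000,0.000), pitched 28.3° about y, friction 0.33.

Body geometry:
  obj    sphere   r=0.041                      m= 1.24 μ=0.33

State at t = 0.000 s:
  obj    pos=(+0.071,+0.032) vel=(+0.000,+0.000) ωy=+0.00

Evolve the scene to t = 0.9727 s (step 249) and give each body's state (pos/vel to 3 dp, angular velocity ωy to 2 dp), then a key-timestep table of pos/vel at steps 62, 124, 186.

State at t = 0.9727 s:
  obj    pos=(+1.287,-0.623) vel=(+2.500,-1.346) ωy=+69.24

Key-timestep trajectory:
   step    t(s)  obj.x    obj.z    obj.vx   obj.vz 
     62  0.2422   +0.146  -0.008  +0.623  -0.335
    124  0.4844   +0.373  -0.130  +1.245  -0.670
    186  0.7266   +0.750  -0.333  +1.867  -1.006


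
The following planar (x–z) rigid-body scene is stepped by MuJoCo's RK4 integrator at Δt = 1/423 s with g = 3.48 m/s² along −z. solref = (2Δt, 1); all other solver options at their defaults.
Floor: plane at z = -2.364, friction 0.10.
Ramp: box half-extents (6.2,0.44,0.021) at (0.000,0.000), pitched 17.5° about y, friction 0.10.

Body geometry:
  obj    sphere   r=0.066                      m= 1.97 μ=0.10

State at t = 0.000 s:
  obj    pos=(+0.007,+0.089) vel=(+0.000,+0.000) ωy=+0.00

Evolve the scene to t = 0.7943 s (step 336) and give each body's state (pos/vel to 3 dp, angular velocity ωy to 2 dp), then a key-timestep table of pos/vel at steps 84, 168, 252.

State at t = 0.7943 s:
  obj    pos=(+0.232,+0.018) vel=(+0.566,-0.179) ωy=+8.99

Key-timestep trajectory:
   step    t(s)  obj.x    obj.z    obj.vx   obj.vz 
     84  0.1986   +0.021  +0.085  +0.142  -0.045
    168  0.3972   +0.063  +0.071  +0.283  -0.089
    252  0.5957   +0.134  +0.049  +0.425  -0.134


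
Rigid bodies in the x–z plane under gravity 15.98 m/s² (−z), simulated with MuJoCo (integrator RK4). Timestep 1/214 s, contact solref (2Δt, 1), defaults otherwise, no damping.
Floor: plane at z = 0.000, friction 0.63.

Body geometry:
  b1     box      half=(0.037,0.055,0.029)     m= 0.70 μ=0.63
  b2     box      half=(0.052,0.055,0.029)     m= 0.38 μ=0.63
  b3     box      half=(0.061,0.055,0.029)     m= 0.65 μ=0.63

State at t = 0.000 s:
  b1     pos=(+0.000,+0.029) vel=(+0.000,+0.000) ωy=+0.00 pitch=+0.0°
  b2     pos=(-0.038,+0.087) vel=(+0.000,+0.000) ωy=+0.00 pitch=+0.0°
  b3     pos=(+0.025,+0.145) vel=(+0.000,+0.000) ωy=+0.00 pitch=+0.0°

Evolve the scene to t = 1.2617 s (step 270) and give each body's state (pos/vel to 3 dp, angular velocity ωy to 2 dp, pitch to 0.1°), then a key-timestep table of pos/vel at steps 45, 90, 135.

State at t = 1.2617 s:
  b1     pos=(+0.000,+0.029) vel=(+0.000,+0.000) ωy=+0.00 pitch=+0.0°
  b2     pos=(-0.168,+0.029) vel=(+0.000,+0.000) ωy=+0.00 pitch=+180.0°
  b3     pos=(+0.086,+0.061) vel=(+0.000,+0.000) ωy=+0.00 pitch=+90.0°

Key-timestep trajectory:
   step    t(s)  b1.x    b1.z    b1.vx   b1.vz   b2.x    b2.z    b2.vx   b2.vz   b3.x    b3.z    b3.vx   b3.vz 
     45  0.2103   +0.000  +0.029  -0.001  +0.003   -0.039  +0.087  -0.026  +0.004   +0.081  +0.065  +0.720  -1.153
     90  0.4206   +0.000  +0.029  +0.000  +0.000   -0.069  +0.059  -0.276  -0.783   +0.086  +0.061  +0.000  +0.000
    135  0.6308   +0.000  +0.029  +0.000  +0.000   -0.123  +0.059  -0.189  -0.060   +0.086  +0.061  +0.000  +0.000


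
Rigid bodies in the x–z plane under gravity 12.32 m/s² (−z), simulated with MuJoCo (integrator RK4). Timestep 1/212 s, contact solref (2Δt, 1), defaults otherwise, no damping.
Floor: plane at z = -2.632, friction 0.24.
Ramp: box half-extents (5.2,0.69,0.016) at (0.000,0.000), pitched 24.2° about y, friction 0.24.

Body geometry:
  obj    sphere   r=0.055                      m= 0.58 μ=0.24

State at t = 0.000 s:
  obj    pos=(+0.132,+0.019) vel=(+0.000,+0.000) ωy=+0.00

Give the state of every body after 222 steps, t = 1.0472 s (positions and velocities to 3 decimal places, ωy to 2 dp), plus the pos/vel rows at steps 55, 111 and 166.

State at t = 1.0472 s:
  obj    pos=(+1.936,-0.792) vel=(+3.446,-1.549) ωy=+68.67

Key-timestep trajectory:
   step    t(s)  obj.x    obj.z    obj.vx   obj.vz 
     55  0.2594   +0.243  -0.031  +0.854  -0.384
    111  0.5236   +0.583  -0.184  +1.723  -0.774
    166  0.7830   +1.141  -0.435  +2.576  -1.158


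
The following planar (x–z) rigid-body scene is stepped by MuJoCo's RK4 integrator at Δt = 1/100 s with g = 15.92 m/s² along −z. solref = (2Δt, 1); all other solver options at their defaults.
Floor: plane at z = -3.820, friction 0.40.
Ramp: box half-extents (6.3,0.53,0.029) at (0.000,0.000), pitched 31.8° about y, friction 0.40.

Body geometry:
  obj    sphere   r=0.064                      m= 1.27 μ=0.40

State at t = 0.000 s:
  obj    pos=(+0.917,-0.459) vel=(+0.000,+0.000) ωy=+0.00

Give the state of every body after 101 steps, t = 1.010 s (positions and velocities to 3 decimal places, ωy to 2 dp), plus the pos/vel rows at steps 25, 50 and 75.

State at t = 1.010 s:
  obj    pos=(+3.514,-2.070) vel=(+5.143,-3.189) ωy=+94.54

Key-timestep trajectory:
   step    t(s)  obj.x    obj.z    obj.vx   obj.vz 
     25  0.2500   +1.076  -0.558  +1.273  -0.789
     50  0.5000   +1.554  -0.854  +2.546  -1.579
     75  0.7500   +2.349  -1.347  +3.819  -2.368


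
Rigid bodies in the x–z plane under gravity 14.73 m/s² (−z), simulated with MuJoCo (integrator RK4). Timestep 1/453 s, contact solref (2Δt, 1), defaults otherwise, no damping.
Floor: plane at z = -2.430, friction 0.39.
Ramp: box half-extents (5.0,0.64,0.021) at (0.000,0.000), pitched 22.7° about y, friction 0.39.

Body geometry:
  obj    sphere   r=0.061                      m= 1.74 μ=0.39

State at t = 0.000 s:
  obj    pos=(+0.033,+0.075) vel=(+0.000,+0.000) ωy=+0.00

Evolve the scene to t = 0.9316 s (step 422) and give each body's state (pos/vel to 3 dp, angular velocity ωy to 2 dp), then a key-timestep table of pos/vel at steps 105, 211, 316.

State at t = 0.9316 s:
  obj    pos=(+1.658,-0.605) vel=(+3.489,-1.460) ωy=+62.00

Key-timestep trajectory:
   step    t(s)  obj.x    obj.z    obj.vx   obj.vz 
    105  0.2318   +0.134  +0.033  +0.868  -0.363
    211  0.4658   +0.439  -0.095  +1.745  -0.730
    316  0.6976   +0.944  -0.306  +2.613  -1.093


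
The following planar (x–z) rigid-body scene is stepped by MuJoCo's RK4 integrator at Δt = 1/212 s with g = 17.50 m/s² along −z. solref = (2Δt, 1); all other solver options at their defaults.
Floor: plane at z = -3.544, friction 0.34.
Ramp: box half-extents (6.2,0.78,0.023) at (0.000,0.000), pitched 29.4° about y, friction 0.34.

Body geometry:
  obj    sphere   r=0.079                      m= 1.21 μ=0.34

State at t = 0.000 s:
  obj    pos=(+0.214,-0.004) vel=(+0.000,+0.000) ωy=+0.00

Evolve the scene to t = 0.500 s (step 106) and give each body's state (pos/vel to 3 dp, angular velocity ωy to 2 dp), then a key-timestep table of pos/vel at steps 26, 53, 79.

State at t = 0.500 s:
  obj    pos=(+0.883,-0.380) vel=(+2.673,-1.506) ωy=+38.82

Key-timestep trajectory:
   step    t(s)  obj.x    obj.z    obj.vx   obj.vz 
     26  0.1226   +0.254  -0.026  +0.656  -0.370
     53  0.2500   +0.381  -0.098  +1.337  -0.753
     79  0.3726   +0.585  -0.213  +1.992  -1.123


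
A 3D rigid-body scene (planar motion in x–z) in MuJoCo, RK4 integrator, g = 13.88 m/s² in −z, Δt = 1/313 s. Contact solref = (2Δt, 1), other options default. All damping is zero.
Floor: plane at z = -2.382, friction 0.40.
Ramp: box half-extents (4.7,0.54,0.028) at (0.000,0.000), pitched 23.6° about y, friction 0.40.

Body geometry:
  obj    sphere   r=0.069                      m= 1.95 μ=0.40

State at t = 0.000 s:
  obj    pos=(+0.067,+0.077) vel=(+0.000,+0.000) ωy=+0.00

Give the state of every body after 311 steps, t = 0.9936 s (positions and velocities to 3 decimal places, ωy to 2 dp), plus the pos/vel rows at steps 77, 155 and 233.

State at t = 0.9936 s:
  obj    pos=(+1.862,-0.708) vel=(+3.614,-1.579) ωy=+57.15

Key-timestep trajectory:
   step    t(s)  obj.x    obj.z    obj.vx   obj.vz 
     77  0.2460   +0.177  +0.029  +0.895  -0.391
    155  0.4952   +0.513  -0.118  +1.801  -0.787
    233  0.7444   +1.075  -0.364  +2.708  -1.183


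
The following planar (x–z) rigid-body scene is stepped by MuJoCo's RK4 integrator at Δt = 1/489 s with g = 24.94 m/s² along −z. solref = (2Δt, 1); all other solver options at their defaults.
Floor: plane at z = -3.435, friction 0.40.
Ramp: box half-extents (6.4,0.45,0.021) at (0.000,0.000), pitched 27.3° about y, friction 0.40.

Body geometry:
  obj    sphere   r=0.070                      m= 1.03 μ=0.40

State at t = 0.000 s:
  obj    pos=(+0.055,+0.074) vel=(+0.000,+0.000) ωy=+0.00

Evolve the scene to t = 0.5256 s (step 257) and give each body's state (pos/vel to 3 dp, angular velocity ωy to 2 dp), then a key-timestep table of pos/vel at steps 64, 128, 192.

State at t = 0.5256 s:
  obj    pos=(+1.058,-0.444) vel=(+3.816,-1.970) ωy=+61.34

Key-timestep trajectory:
   step    t(s)  obj.x    obj.z    obj.vx   obj.vz 
     64  0.1309   +0.117  +0.042  +0.950  -0.491
    128  0.2618   +0.304  -0.054  +1.901  -0.981
    192  0.3926   +0.615  -0.215  +2.851  -1.471


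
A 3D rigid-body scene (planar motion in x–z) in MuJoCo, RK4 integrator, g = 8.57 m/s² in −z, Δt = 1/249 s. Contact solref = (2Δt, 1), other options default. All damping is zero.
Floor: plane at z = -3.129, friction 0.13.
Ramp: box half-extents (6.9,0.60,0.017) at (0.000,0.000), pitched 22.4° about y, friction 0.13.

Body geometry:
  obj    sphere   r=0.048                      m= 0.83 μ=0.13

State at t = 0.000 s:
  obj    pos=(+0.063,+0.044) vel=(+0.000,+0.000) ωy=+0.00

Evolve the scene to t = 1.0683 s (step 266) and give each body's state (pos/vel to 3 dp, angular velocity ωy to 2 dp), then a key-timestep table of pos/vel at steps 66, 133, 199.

State at t = 1.0683 s:
  obj    pos=(+1.294,-0.463) vel=(+2.304,-0.950) ωy=+51.90

Key-timestep trajectory:
   step    t(s)  obj.x    obj.z    obj.vx   obj.vz 
     66  0.2651   +0.139  +0.013  +0.572  -0.236
    133  0.5341   +0.371  -0.083  +1.152  -0.475
    199  0.7992   +0.752  -0.240  +1.724  -0.710


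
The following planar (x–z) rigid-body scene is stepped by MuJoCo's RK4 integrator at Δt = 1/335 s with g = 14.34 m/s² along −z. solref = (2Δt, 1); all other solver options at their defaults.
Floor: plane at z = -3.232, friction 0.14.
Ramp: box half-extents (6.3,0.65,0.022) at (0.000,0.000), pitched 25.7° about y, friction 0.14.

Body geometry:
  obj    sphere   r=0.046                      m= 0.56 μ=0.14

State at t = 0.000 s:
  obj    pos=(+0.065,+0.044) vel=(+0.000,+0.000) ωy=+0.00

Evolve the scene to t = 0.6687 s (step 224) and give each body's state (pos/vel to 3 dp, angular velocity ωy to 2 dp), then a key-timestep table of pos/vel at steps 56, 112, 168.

State at t = 0.6687 s:
  obj    pos=(+0.960,-0.387) vel=(+2.677,-1.288) ωy=+64.55

Key-timestep trajectory:
   step    t(s)  obj.x    obj.z    obj.vx   obj.vz 
     56  0.1672   +0.121  +0.017  +0.669  -0.322
    112  0.3343   +0.289  -0.064  +1.338  -0.644
    168  0.5015   +0.569  -0.198  +2.007  -0.966


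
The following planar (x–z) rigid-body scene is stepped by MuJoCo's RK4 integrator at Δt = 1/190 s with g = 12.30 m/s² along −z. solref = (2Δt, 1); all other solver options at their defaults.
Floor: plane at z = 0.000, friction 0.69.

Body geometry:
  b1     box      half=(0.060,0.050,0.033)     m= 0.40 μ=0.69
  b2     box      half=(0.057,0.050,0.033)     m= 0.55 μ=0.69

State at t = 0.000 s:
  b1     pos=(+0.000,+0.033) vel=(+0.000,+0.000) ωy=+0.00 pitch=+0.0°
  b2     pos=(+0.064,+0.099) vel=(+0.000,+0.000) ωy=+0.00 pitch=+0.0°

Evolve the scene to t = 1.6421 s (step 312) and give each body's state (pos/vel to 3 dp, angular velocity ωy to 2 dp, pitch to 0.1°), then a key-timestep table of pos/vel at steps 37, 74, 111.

State at t = 1.6421 s:
  b1     pos=(+0.000,+0.033) vel=(+0.000,+0.000) ωy=+0.00 pitch=+0.0°
  b2     pos=(+0.207,+0.033) vel=(+0.000,+0.000) ωy=+0.00 pitch=+180.0°

Key-timestep trajectory:
   step    t(s)  b1.x    b1.z    b1.vx   b1.vz   b2.x    b2.z    b2.vx   b2.vz 
     37  0.1947   +0.000  +0.033  +0.000  +0.000   +0.082  +0.091  +0.225  -0.188
     74  0.3895   +0.000  +0.033  +0.000  +0.000   +0.139  +0.065  +0.158  +0.023
    111  0.5842   +0.000  +0.033  +0.000  +0.000   +0.169  +0.062  +0.263  -0.088


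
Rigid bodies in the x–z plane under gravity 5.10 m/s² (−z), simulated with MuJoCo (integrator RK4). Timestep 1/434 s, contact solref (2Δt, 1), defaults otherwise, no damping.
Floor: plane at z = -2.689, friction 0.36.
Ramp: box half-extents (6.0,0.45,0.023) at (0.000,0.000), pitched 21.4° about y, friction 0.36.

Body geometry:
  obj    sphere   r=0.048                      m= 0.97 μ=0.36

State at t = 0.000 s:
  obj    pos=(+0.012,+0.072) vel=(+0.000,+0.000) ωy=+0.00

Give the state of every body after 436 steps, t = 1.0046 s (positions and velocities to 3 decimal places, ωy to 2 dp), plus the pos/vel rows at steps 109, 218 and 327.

State at t = 1.0046 s:
  obj    pos=(+0.636,-0.173) vel=(+1.243,-0.487) ωy=+27.82

Key-timestep trajectory:
   step    t(s)  obj.x    obj.z    obj.vx   obj.vz 
    109  0.2512   +0.051  +0.056  +0.311  -0.122
    218  0.5023   +0.168  +0.010  +0.622  -0.244
    327  0.7535   +0.363  -0.066  +0.932  -0.365


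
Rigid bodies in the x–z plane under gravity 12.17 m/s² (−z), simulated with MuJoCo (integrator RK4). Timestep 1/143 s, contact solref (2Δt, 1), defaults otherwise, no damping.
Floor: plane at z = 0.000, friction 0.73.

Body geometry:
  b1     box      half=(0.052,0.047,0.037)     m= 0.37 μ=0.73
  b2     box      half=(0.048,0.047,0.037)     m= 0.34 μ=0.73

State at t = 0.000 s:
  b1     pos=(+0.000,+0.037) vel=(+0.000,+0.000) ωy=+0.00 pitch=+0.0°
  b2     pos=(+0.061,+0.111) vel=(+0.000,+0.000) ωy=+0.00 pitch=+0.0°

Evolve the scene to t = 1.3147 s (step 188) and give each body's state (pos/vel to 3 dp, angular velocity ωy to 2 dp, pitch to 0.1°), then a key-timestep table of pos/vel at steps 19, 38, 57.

State at t = 1.3147 s:
  b1     pos=(+0.000,+0.037) vel=(+0.000,+0.000) ωy=+0.00 pitch=+0.0°
  b2     pos=(+0.107,+0.048) vel=(+0.000,+0.000) ωy=+0.00 pitch=+90.0°

Key-timestep trajectory:
   step    t(s)  b1.x    b1.z    b1.vx   b1.vz   b2.x    b2.z    b2.vx   b2.vz 
     19  0.1329   +0.000  +0.037  -0.001  +0.000   +0.076  +0.103  +0.246  -0.223
     38  0.2657   +0.000  +0.037  +0.000  +0.000   +0.115  +0.051  +0.118  +0.189
     57  0.3986   +0.000  +0.037  +0.000  +0.000   +0.105  +0.047  -0.080  +0.051


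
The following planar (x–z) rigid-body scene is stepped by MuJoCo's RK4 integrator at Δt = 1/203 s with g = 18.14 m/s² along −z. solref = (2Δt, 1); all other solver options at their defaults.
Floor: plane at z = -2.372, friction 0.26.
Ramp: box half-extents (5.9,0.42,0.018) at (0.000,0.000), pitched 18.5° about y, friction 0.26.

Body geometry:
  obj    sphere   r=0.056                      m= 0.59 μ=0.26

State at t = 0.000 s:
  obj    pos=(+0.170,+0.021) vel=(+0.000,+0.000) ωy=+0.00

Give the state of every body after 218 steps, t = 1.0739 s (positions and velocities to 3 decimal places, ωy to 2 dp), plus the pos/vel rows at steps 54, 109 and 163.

State at t = 1.0739 s:
  obj    pos=(+2.418,-0.731) vel=(+4.187,-1.401) ωy=+78.83

Key-timestep trajectory:
   step    t(s)  obj.x    obj.z    obj.vx   obj.vz 
     54  0.2660   +0.308  -0.025  +1.037  -0.347
    109  0.5369   +0.732  -0.167  +2.094  -0.701
    163  0.8030   +1.427  -0.399  +3.131  -1.048


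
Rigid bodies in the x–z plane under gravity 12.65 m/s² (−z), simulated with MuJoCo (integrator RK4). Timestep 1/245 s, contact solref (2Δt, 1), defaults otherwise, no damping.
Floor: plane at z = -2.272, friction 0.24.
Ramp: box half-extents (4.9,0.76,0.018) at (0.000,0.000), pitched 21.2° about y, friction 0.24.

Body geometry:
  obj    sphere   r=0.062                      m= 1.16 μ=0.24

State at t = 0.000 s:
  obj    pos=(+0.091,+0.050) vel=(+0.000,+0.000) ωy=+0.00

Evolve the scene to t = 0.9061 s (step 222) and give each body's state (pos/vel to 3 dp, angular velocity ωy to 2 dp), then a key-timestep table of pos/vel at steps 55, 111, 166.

State at t = 0.9061 s:
  obj    pos=(+1.342,-0.435) vel=(+2.760,-1.071) ωy=+47.75

Key-timestep trajectory:
   step    t(s)  obj.x    obj.z    obj.vx   obj.vz 
     55  0.2245   +0.168  +0.021  +0.684  -0.265
    111  0.4531   +0.404  -0.071  +1.380  -0.535
    166  0.6776   +0.790  -0.221  +2.064  -0.801


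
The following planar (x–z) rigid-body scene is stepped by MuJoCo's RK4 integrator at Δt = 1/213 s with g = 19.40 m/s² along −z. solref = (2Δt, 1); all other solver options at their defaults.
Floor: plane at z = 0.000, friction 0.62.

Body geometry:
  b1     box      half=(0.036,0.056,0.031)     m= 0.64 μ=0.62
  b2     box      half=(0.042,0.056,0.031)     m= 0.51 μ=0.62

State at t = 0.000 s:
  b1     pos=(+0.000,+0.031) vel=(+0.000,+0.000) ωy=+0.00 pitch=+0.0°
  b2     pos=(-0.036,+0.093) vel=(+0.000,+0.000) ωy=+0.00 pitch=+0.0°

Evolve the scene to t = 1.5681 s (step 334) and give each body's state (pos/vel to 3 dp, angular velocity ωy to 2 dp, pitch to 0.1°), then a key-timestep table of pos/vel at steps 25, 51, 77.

State at t = 1.5681 s:
  b1     pos=(+0.000,+0.031) vel=(+0.000,+0.000) ωy=+0.00 pitch=+0.0°
  b2     pos=(-0.076,+0.042) vel=(+0.000,+0.000) ωy=+0.00 pitch=-90.0°

Key-timestep trajectory:
   step    t(s)  b1.x    b1.z    b1.vx   b1.vz   b2.x    b2.z    b2.vx   b2.vz 
     25  0.1174   +0.000  +0.031  +0.000  +0.000   -0.036  +0.093  -0.009  +0.000
     51  0.2394   +0.000  +0.031  +0.000  +0.000   -0.040  +0.093  -0.078  -0.011
     77  0.3615   +0.000  +0.031  +0.000  +0.000   -0.067  +0.071  -0.341  -0.735


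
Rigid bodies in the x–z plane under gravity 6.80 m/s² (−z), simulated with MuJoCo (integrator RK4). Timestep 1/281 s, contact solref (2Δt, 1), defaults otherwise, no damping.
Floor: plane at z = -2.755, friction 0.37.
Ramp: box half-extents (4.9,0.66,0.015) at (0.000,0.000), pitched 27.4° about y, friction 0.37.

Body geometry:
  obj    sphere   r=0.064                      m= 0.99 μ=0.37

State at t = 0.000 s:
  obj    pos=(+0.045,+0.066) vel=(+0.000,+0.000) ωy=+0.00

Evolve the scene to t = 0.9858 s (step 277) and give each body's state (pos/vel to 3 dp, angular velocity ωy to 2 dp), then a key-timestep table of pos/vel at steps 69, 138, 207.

State at t = 0.9858 s:
  obj    pos=(+1.009,-0.434) vel=(+1.956,-1.014) ωy=+34.42

Key-timestep trajectory:
   step    t(s)  obj.x    obj.z    obj.vx   obj.vz 
     69  0.2456   +0.105  +0.035  +0.487  -0.253
    138  0.4911   +0.284  -0.058  +0.975  -0.505
    207  0.7367   +0.583  -0.213  +1.462  -0.758


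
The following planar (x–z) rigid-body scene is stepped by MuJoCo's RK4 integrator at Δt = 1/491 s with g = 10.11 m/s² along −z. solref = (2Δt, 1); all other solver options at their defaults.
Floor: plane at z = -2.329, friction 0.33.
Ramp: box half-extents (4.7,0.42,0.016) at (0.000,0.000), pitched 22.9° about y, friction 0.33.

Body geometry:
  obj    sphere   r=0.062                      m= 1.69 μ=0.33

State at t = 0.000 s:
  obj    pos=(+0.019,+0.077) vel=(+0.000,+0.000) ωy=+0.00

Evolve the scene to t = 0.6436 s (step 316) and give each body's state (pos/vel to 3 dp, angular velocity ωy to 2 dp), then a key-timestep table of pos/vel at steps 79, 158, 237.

State at t = 0.6436 s:
  obj    pos=(+0.555,-0.150) vel=(+1.666,-0.704) ωy=+29.17

Key-timestep trajectory:
   step    t(s)  obj.x    obj.z    obj.vx   obj.vz 
     79  0.1609   +0.052  +0.063  +0.417  -0.176
    158  0.3218   +0.153  +0.020  +0.833  -0.352
    237  0.4827   +0.321  -0.051  +1.250  -0.528


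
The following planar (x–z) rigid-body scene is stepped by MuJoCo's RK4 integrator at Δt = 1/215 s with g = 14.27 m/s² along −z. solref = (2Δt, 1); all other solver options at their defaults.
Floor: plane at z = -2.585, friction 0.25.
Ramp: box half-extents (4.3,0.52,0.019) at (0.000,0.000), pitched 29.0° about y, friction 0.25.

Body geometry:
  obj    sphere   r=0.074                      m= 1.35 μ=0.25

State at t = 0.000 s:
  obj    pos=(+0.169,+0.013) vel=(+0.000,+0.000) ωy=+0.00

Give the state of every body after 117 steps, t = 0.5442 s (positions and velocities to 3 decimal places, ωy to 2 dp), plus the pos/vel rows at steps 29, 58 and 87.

State at t = 0.5442 s:
  obj    pos=(+0.809,-0.342) vel=(+2.352,-1.304) ωy=+36.32

Key-timestep trajectory:
   step    t(s)  obj.x    obj.z    obj.vx   obj.vz 
     29  0.1349   +0.208  -0.009  +0.583  -0.323
     58  0.2698   +0.326  -0.075  +1.166  -0.646
     87  0.4047   +0.523  -0.184  +1.749  -0.970


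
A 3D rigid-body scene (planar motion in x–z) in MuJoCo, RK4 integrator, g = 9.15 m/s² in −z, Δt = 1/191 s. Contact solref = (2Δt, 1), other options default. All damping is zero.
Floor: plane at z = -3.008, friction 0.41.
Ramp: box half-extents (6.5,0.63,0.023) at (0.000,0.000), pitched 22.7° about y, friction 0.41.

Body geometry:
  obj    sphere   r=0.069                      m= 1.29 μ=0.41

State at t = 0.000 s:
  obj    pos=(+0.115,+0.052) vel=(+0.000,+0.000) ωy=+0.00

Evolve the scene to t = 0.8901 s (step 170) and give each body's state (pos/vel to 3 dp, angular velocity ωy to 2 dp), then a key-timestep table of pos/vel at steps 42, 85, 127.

State at t = 0.8901 s:
  obj    pos=(+1.037,-0.334) vel=(+2.071,-0.866) ωy=+32.53

Key-timestep trajectory:
   step    t(s)  obj.x    obj.z    obj.vx   obj.vz 
     42  0.2199   +0.171  +0.028  +0.512  -0.214
     85  0.4450   +0.345  -0.045  +1.036  -0.433
    127  0.6649   +0.629  -0.164  +1.547  -0.647


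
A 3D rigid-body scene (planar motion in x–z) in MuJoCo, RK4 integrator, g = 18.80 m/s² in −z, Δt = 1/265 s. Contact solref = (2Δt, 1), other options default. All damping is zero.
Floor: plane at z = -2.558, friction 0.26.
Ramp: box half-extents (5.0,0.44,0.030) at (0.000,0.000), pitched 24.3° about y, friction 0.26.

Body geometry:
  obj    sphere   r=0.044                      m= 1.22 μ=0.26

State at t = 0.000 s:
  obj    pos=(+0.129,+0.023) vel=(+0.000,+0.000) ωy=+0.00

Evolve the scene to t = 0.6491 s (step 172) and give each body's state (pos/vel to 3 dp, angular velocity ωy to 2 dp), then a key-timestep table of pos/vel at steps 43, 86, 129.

State at t = 0.6491 s:
  obj    pos=(+1.190,-0.456) vel=(+3.269,-1.476) ωy=+81.50

Key-timestep trajectory:
   step    t(s)  obj.x    obj.z    obj.vx   obj.vz 
     43  0.1623   +0.195  -0.007  +0.817  -0.369
     86  0.3245   +0.394  -0.097  +1.635  -0.738
    129  0.4868   +0.726  -0.247  +2.452  -1.107


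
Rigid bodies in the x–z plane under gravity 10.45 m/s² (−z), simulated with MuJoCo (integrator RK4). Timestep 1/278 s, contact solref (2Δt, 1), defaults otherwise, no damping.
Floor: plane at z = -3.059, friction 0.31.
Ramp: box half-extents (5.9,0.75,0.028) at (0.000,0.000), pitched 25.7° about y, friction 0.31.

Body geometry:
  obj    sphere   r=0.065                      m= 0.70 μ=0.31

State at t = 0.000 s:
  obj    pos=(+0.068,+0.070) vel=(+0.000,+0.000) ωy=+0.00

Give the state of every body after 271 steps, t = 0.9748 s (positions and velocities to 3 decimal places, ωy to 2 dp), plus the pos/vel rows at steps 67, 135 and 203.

State at t = 0.9748 s:
  obj    pos=(+1.454,-0.597) vel=(+2.843,-1.368) ωy=+48.54

Key-timestep trajectory:
   step    t(s)  obj.x    obj.z    obj.vx   obj.vz 
     67  0.2410   +0.153  +0.030  +0.703  -0.338
    135  0.4856   +0.412  -0.095  +1.416  -0.682
    203  0.7302   +0.846  -0.304  +2.130  -1.025


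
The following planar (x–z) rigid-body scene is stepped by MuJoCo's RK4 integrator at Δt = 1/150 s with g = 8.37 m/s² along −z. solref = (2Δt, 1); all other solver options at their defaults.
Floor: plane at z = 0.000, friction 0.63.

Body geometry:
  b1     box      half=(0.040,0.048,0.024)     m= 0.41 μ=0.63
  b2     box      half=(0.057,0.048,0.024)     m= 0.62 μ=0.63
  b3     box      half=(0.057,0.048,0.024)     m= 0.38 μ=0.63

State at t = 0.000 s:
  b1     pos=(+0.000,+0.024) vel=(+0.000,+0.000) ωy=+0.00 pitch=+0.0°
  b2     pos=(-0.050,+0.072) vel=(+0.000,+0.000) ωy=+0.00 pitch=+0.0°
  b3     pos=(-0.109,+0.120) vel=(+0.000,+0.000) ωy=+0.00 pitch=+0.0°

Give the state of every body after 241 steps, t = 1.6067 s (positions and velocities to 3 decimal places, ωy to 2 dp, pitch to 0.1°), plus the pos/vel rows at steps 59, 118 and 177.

State at t = 1.6067 s:
  b1     pos=(+0.001,+0.024) vel=(+0.001,+0.000) ωy=+0.00 pitch=+0.0°
  b2     pos=(-0.063,+0.057) vel=(+0.000,+0.000) ωy=+0.01 pitch=-45.3°
  b3     pos=(-0.141,+0.055) vel=(+0.000,+0.000) ωy=+0.00 pitch=-39.6°

Key-timestep trajectory:
   step    t(s)  b1.x    b1.z    b1.vx   b1.vz   b2.x    b2.z    b2.vx   b2.vz   b3.x    b3.z    b3.vx   b3.vz 
     59  0.3933   +0.000  +0.024  +0.001  +0.000   -0.063  +0.058  +0.000  +0.000   -0.141  +0.055  +0.000  +0.000
    118  0.7867   +0.001  +0.024  +0.001  +0.000   -0.063  +0.058  +0.000  +0.000   -0.141  +0.055  +0.000  +0.000
    177  1.1800   +0.001  +0.024  +0.001  +0.000   -0.063  +0.058  +0.000  +0.000   -0.141  +0.055  +0.000  +0.000


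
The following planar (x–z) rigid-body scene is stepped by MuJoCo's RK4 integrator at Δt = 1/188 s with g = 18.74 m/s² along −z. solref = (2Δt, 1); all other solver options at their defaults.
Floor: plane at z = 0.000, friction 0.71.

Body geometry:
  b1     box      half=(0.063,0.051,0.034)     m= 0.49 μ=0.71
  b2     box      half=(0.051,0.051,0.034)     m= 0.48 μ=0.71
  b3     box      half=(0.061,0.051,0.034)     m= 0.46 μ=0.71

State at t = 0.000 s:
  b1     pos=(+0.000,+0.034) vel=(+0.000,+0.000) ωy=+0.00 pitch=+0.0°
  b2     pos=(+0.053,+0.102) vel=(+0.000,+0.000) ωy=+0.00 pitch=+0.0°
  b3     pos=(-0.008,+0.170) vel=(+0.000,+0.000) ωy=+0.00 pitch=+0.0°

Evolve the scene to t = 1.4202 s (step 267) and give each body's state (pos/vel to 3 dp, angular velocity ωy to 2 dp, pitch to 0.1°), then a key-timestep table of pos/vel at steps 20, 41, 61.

State at t = 1.4202 s:
  b1     pos=(+0.000,+0.034) vel=(+0.000,+0.000) ωy=+0.00 pitch=+0.0°
  b2     pos=(+0.053,+0.102) vel=(+0.000,+0.000) ωy=+0.00 pitch=+0.1°
  b3     pos=(-0.152,+0.034) vel=(+0.000,+0.000) ωy=+0.00 pitch=+180.0°

Key-timestep trajectory:
   step    t(s)  b1.x    b1.z    b1.vx   b1.vz   b2.x    b2.z    b2.vx   b2.vz   b3.x    b3.z    b3.vx   b3.vz 
     20  0.1064   +0.000  +0.034  +0.000  +0.000   +0.053  +0.102  +0.001  +0.000   -0.022  +0.162  -0.274  -0.226
     41  0.2181   +0.000  +0.034  +0.000  -0.001   +0.053  +0.102  -0.001  +0.000   -0.071  +0.128  -0.631  -0.084
     61  0.3245   +0.000  +0.034  +0.000  +0.000   +0.053  +0.102  +0.000  +0.000   -0.143  +0.048  -0.692  -1.675


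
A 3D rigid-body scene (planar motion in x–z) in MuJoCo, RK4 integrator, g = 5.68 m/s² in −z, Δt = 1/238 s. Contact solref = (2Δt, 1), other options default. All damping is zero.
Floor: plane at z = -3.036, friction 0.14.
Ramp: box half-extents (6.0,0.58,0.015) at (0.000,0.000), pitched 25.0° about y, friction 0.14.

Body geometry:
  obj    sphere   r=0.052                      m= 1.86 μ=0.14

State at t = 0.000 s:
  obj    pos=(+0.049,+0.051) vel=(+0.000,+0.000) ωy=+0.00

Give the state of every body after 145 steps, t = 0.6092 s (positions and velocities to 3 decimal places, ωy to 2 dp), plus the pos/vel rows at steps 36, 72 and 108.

State at t = 0.6092 s:
  obj    pos=(+0.338,-0.083) vel=(+0.947,-0.442) ωy=+20.08

Key-timestep trajectory:
   step    t(s)  obj.x    obj.z    obj.vx   obj.vz 
     36  0.1513   +0.067  +0.043  +0.235  -0.110
     72  0.3025   +0.120  +0.018  +0.470  -0.219
    108  0.4538   +0.209  -0.024  +0.705  -0.329


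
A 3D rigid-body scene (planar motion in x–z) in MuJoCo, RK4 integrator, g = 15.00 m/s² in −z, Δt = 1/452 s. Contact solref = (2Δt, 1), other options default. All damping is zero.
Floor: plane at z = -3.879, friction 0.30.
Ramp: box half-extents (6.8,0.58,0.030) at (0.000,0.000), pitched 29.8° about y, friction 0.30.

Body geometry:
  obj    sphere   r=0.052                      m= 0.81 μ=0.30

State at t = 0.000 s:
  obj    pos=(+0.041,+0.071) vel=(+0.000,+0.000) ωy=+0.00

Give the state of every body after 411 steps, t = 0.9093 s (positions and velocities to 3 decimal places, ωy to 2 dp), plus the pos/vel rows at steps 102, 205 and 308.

State at t = 0.9093 s:
  obj    pos=(+1.951,-1.023) vel=(+4.202,-2.406) ωy=+93.10

Key-timestep trajectory:
   step    t(s)  obj.x    obj.z    obj.vx   obj.vz 
    102  0.2257   +0.159  +0.004  +1.043  -0.597
    205  0.4535   +0.516  -0.201  +2.096  -1.200
    308  0.6814   +1.114  -0.543  +3.149  -1.803


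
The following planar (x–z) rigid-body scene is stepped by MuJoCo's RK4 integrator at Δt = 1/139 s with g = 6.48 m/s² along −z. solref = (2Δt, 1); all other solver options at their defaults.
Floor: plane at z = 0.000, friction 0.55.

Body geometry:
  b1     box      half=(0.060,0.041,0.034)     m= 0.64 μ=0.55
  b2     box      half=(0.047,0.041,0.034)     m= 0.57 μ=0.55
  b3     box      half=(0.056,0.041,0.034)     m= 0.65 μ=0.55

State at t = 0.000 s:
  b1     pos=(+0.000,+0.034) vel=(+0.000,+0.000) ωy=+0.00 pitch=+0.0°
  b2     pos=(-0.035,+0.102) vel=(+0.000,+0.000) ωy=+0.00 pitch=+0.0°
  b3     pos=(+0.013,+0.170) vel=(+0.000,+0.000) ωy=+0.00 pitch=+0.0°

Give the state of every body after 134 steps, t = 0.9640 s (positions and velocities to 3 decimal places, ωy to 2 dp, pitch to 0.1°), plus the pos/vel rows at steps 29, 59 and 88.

State at t = 0.9640 s:
  b1     pos=(+0.000,+0.034) vel=(+0.000,+0.000) ωy=+0.00 pitch=+0.0°
  b2     pos=(-0.035,+0.102) vel=(+0.000,+0.000) ωy=+0.00 pitch=+0.0°
  b3     pos=(+0.147,+0.034) vel=(+0.000,+0.000) ωy=+0.00 pitch=+180.0°

Key-timestep trajectory:
   step    t(s)  b1.x    b1.z    b1.vx   b1.vz   b2.x    b2.z    b2.vx   b2.vz   b3.x    b3.z    b3.vx   b3.vz 
     29  0.2086   +0.000  +0.034  +0.000  +0.000   -0.035  +0.102  +0.000  +0.000   +0.016  +0.170  +0.032  -0.003
     59  0.4245   +0.000  +0.034  +0.000  +0.000   -0.035  +0.102  +0.000  +0.000   +0.035  +0.161  +0.175  -0.170
     88  0.6331   +0.000  +0.034  +0.000  +0.000   -0.035  +0.102  +0.000  +0.000   +0.106  +0.102  +0.447  -0.497


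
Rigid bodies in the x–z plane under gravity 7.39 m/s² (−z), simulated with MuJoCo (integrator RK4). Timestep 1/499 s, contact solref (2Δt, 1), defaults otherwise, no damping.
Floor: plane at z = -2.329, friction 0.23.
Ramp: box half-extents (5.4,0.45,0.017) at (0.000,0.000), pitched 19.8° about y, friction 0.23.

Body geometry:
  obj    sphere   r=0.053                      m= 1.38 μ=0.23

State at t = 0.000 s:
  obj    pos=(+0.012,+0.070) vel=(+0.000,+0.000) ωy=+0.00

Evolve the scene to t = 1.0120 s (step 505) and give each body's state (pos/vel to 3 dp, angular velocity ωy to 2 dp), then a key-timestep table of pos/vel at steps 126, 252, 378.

State at t = 1.0120 s:
  obj    pos=(+0.874,-0.240) vel=(+1.703,-0.613) ωy=+34.14

Key-timestep trajectory:
   step    t(s)  obj.x    obj.z    obj.vx   obj.vz 
    126  0.2525   +0.066  +0.051  +0.425  -0.153
    252  0.5050   +0.227  -0.007  +0.850  -0.306
    378  0.7575   +0.495  -0.104  +1.274  -0.459


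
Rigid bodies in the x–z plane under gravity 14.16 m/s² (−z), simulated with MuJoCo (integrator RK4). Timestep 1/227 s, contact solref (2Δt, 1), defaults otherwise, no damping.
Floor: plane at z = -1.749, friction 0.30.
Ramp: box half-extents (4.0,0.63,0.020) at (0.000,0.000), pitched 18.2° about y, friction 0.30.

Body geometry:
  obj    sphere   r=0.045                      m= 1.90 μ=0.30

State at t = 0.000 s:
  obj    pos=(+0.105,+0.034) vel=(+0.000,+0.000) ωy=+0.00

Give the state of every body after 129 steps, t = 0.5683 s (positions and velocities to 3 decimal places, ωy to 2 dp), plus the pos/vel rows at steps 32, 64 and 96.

State at t = 0.5683 s:
  obj    pos=(+0.590,-0.125) vel=(+1.705,-0.561) ωy=+39.88

Key-timestep trajectory:
   step    t(s)  obj.x    obj.z    obj.vx   obj.vz 
     32  0.1410   +0.135  +0.024  +0.423  -0.139
     64  0.2819   +0.224  -0.005  +0.846  -0.278
     96  0.4229   +0.373  -0.054  +1.269  -0.417


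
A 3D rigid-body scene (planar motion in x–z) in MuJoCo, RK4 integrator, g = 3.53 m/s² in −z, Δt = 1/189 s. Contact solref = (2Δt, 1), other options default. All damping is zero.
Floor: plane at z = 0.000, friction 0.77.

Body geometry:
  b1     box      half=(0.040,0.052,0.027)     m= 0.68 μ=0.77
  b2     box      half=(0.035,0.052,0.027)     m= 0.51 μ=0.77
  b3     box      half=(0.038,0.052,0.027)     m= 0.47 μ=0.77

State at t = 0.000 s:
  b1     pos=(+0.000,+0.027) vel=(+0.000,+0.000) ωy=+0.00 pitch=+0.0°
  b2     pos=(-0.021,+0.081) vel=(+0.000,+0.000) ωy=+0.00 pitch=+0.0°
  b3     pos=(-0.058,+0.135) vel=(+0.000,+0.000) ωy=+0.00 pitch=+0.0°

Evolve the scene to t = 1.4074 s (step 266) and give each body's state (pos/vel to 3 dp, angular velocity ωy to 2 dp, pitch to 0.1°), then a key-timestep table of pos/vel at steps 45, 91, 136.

State at t = 1.4074 s:
  b1     pos=(+0.000,+0.027) vel=(+0.000,+0.000) ωy=+0.00 pitch=+0.0°
  b2     pos=(-0.021,+0.081) vel=(+0.000,+0.000) ωy=+0.00 pitch=+0.0°
  b3     pos=(-0.144,+0.027) vel=(+0.000,+0.000) ωy=+0.00 pitch=+180.0°

Key-timestep trajectory:
   step    t(s)  b1.x    b1.z    b1.vx   b1.vz   b2.x    b2.z    b2.vx   b2.vz   b3.x    b3.z    b3.vx   b3.vz 
     45  0.2381   +0.000  +0.027  +0.000  +0.000   -0.021  +0.081  +0.000  +0.000   -0.063  +0.134  -0.056  -0.015
     91  0.4815   +0.000  +0.027  +0.000  +0.000   -0.021  +0.081  +0.000  +0.000   -0.089  +0.096  -0.128  -0.466
    136  0.7196   +0.000  +0.027  +0.000  +0.000   -0.021  +0.081  +0.000  +0.000   -0.117  +0.045  -0.133  -0.034


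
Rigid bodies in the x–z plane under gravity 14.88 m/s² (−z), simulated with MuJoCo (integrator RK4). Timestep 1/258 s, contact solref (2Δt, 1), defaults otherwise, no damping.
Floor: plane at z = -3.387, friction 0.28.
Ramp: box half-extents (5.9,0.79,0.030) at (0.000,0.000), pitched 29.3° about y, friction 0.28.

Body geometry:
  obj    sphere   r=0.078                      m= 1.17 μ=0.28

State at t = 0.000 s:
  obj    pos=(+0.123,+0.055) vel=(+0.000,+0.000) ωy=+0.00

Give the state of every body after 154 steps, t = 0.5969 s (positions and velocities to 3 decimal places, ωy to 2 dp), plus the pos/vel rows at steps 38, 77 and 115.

State at t = 0.5969 s:
  obj    pos=(+0.931,-0.399) vel=(+2.708,-1.520) ωy=+39.79

Key-timestep trajectory:
   step    t(s)  obj.x    obj.z    obj.vx   obj.vz 
     38  0.1473   +0.172  +0.027  +0.668  -0.375
     77  0.2984   +0.325  -0.059  +1.354  -0.760
    115  0.4457   +0.574  -0.198  +2.022  -1.135


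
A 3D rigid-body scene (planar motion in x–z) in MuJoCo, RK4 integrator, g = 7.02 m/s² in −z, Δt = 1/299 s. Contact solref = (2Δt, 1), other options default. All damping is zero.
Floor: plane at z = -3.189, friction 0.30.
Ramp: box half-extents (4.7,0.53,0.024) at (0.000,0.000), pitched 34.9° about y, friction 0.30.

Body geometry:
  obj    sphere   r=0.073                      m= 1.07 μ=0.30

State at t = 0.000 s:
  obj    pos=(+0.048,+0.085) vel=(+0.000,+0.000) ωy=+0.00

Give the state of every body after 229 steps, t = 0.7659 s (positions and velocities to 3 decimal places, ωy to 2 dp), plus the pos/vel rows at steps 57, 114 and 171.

State at t = 0.7659 s:
  obj    pos=(+0.738,-0.397) vel=(+1.802,-1.257) ωy=+30.09

Key-timestep trajectory:
   step    t(s)  obj.x    obj.z    obj.vx   obj.vz 
     57  0.1906   +0.091  +0.055  +0.449  -0.313
    114  0.3813   +0.219  -0.035  +0.897  -0.626
    171  0.5719   +0.433  -0.184  +1.346  -0.939


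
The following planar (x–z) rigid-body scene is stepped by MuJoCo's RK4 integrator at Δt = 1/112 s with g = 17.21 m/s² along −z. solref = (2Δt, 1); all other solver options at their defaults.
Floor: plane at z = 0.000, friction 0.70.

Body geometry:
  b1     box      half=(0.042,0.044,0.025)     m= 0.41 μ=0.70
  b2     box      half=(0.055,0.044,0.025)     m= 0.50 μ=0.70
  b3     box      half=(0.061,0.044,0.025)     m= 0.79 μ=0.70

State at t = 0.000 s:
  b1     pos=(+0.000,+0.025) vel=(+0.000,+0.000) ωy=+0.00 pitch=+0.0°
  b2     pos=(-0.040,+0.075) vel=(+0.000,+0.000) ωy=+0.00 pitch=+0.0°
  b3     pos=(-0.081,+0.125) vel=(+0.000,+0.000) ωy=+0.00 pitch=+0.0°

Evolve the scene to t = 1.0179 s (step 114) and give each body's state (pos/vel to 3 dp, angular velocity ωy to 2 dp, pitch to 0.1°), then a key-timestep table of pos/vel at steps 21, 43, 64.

State at t = 1.0179 s:
  b1     pos=(+0.000,+0.025) vel=(+0.000,+0.000) ωy=+0.00 pitch=+0.0°
  b2     pos=(-0.088,+0.055) vel=(+0.000,+0.000) ωy=+0.00 pitch=-90.0°
  b3     pos=(-0.262,+0.025) vel=(+0.000,+0.000) ωy=+0.00 pitch=+180.0°

Key-timestep trajectory:
   step    t(s)  b1.x    b1.z    b1.vx   b1.vz   b2.x    b2.z    b2.vx   b2.vz   b3.x    b3.z    b3.vx   b3.vz 
     21  0.1875   +0.000  +0.025  +0.000  +0.001   -0.076  +0.056  -0.477  -0.017   -0.142  +0.058  -0.223  +0.257
     43  0.3839   +0.000  +0.025  +0.000  +0.000   -0.085  +0.056  -0.070  -0.010   -0.194  +0.066  -0.122  +0.004
     64  0.5714   +0.000  +0.025  +0.000  +0.000   -0.088  +0.055  +0.000  +0.000   -0.240  +0.049  -0.523  -0.409


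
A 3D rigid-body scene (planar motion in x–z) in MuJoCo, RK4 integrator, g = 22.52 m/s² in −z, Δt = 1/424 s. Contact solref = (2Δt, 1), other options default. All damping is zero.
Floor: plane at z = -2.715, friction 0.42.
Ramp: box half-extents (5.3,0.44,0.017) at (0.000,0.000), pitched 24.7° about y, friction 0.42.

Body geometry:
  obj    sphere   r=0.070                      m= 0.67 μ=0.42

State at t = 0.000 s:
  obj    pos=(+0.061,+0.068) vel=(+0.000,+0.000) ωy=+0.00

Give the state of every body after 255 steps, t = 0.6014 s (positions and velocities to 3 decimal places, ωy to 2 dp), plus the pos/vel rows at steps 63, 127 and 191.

State at t = 0.6014 s:
  obj    pos=(+1.165,-0.440) vel=(+3.673,-1.689) ωy=+57.74

Key-timestep trajectory:
   step    t(s)  obj.x    obj.z    obj.vx   obj.vz 
     63  0.1486   +0.128  +0.037  +0.908  -0.417
    127  0.2995   +0.335  -0.058  +1.829  -0.841
    191  0.4505   +0.681  -0.217  +2.751  -1.265


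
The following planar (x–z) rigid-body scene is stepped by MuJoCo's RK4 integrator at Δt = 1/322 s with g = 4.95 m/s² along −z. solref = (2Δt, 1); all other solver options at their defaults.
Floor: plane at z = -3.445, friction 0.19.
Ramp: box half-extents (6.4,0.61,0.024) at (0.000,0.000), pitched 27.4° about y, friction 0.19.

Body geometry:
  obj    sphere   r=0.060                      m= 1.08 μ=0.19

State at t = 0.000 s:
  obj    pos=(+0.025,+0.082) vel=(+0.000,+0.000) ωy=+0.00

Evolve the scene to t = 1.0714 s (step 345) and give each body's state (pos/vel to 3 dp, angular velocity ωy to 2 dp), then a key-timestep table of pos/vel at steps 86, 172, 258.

State at t = 1.0714 s:
  obj    pos=(+0.854,-0.348) vel=(+1.548,-0.802) ωy=+29.05

Key-timestep trajectory:
   step    t(s)  obj.x    obj.z    obj.vx   obj.vz 
     86  0.2671   +0.076  +0.055  +0.386  -0.200
    172  0.5342   +0.231  -0.025  +0.772  -0.400
    258  0.8012   +0.489  -0.159  +1.158  -0.600


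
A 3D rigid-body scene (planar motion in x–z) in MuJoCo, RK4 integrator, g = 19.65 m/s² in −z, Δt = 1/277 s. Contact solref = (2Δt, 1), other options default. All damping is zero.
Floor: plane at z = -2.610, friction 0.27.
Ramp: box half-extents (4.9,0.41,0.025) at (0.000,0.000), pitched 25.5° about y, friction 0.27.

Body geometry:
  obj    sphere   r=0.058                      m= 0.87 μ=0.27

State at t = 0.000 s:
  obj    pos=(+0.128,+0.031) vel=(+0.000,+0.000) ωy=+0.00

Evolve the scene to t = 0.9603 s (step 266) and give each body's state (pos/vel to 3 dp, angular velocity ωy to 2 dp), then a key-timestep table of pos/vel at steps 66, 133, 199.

State at t = 0.9603 s:
  obj    pos=(+2.643,-1.169) vel=(+5.237,-2.498) ωy=+100.03

Key-timestep trajectory:
   step    t(s)  obj.x    obj.z    obj.vx   obj.vz 
     66  0.2383   +0.283  -0.043  +1.300  -0.620
    133  0.4801   +0.757  -0.269  +2.619  -1.249
    199  0.7184   +1.536  -0.640  +3.918  -1.869
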